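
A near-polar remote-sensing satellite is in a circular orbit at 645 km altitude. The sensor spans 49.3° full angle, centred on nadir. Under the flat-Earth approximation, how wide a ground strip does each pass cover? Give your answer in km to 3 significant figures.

592 km

Half-angle = 49.3°/2 = 24.65°.
Swath width ≈ 2h·tan(θ/2) = 2 × 645 × tan(24.65°) = 592.0 km.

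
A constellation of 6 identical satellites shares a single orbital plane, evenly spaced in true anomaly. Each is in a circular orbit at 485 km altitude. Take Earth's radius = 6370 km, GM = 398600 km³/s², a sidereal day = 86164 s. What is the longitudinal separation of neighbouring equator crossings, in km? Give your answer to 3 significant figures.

437 km

Semi-major axis a = 6370 + 485 = 6855 km. Period T = 2π√(a³/μ) = 2π√(6855³/398600) = 5648.4 s = 94.14 min.
Single-satellite node shift = (5648.4/86164) × 360° = 23.60°.
With 6 satellites evenly phased, successive equator crossings are 23.60/6 = 3.933° apart.
That is 3.933 × 111.2 = 437 km at the equator.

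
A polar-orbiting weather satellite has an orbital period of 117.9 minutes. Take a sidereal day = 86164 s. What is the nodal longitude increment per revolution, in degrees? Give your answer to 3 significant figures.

T = 117.9 min = 7074.0 s.
During one orbit Earth rotates (7074.0 / 86164) × 360° = 29.56°.

29.6°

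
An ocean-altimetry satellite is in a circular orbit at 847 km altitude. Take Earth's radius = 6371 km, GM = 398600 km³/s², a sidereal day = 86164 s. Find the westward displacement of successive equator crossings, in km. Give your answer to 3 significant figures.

Semi-major axis a = 6371 + 847 = 7218 km. Period T = 2π√(a³/μ) = 2π√(7218³/398600) = 6102.9 s = 101.72 min.
During one orbit Earth rotates (6102.9 / 86164) × 360° = 25.50°.
At the equator that is 25.50° × (2π·6371/360) km/° = 25.50 × 111.2 = 2835 km.

2840 km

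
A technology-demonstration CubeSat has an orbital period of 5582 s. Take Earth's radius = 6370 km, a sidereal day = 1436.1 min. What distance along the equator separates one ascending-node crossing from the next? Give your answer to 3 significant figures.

2590 km

During one orbit Earth rotates (5582.0 / 86166) × 360° = 23.32°.
At the equator that is 23.32° × (2π·6370/360) km/° = 23.32 × 111.2 = 2593 km.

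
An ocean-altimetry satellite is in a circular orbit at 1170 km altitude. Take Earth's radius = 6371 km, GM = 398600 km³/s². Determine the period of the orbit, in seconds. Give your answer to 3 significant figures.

Semi-major axis a = 6371 + 1170 = 7541 km. Period T = 2π√(a³/μ) = 2π√(7541³/398600) = 6517.1 s = 108.62 min.

6520 seconds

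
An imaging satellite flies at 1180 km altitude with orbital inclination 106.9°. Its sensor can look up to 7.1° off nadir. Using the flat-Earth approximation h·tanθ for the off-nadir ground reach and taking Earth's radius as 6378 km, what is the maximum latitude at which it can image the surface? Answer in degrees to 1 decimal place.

Retrograde orbit: the ground track reaches ±(180° − i) = ±(180 − 106.9) = ±73.1°.
Sensor half-swath on the ground ≈ 1180·tan(7.1°) = 147 km = 1.32° of latitude.
Maximum observable latitude ≈ 73.1 + 1.32 = 74.4°.

74.4°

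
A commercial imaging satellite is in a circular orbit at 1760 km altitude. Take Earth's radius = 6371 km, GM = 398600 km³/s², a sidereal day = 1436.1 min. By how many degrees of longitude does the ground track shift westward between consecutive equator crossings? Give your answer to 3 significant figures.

Semi-major axis a = 6371 + 1760 = 8131 km. Period T = 2π√(a³/μ) = 2π√(8131³/398600) = 7296.7 s = 121.61 min.
During one orbit Earth rotates (7296.7 / 86166) × 360° = 30.49°.

30.5°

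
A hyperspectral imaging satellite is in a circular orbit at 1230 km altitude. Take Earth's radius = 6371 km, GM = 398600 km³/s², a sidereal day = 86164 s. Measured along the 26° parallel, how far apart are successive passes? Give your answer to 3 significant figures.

Semi-major axis a = 6371 + 1230 = 7601 km. Period T = 2π√(a³/μ) = 2π√(7601³/398600) = 6595.0 s = 109.92 min.
Node shift per orbit = (6595.0/86164) × 360° = 27.55°.
Equatorial spacing = 27.55 × 111.2 km/° = 3064 km.
At 26° latitude, spacing = 3064 × cos(26°) = 2754 km.

2750 km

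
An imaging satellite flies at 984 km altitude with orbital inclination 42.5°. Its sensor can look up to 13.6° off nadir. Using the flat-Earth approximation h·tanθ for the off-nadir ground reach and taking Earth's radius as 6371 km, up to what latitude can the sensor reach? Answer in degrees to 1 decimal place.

44.6°

For a prograde orbit the ground track reaches latitude ±i = ±42.5°.
Sensor half-swath on the ground ≈ 984·tan(13.6°) = 238 km = 2.14° of latitude.
Maximum observable latitude ≈ 42.5 + 2.14 = 44.6°.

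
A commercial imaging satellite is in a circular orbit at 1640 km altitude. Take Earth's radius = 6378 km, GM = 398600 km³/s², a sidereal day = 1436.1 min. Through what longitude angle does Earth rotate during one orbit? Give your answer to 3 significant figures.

Semi-major axis a = 6378 + 1640 = 8018 km. Period T = 2π√(a³/μ) = 2π√(8018³/398600) = 7145.1 s = 119.09 min.
During one orbit Earth rotates (7145.1 / 86166) × 360° = 29.85°.

29.9°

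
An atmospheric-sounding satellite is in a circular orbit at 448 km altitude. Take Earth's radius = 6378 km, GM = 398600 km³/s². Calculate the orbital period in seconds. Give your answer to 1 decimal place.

Semi-major axis a = 6378 + 448 = 6826 km. Period T = 2π√(a³/μ) = 2π√(6826³/398600) = 5612.6 s = 93.54 min.

5612.6 seconds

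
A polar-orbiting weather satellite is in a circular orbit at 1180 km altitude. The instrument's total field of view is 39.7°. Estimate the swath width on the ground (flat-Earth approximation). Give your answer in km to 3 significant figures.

Half-angle = 39.7°/2 = 19.85°.
Swath width ≈ 2h·tan(θ/2) = 2 × 1180 × tan(19.85°) = 852.0 km.

852 km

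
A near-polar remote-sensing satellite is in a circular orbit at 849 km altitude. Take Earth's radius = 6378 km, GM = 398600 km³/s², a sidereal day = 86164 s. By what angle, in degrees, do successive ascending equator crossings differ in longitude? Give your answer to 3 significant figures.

Semi-major axis a = 6378 + 849 = 7227 km. Period T = 2π√(a³/μ) = 2π√(7227³/398600) = 6114.3 s = 101.91 min.
During one orbit Earth rotates (6114.3 / 86164) × 360° = 25.55°.

25.5°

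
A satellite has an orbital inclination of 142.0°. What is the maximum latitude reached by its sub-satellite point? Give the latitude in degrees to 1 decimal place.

Retrograde orbit: the ground track reaches ±(180° − i) = ±(180 − 142.0) = ±38.0°.

38.0°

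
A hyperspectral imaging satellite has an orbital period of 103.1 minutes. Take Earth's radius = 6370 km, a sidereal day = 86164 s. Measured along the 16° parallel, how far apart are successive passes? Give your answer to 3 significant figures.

2760 km

T = 103.1 min = 6186.0 s.
Node shift per orbit = (6186.0/86164) × 360° = 25.85°.
Equatorial spacing = 25.85 × 111.2 km/° = 2873 km.
At 16° latitude, spacing = 2873 × cos(16°) = 2762 km.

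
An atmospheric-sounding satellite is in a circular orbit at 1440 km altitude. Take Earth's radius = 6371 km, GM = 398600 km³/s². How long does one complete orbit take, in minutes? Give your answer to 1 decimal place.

114.5 min

Semi-major axis a = 6371 + 1440 = 7811 km. Period T = 2π√(a³/μ) = 2π√(7811³/398600) = 6870.2 s = 114.50 min.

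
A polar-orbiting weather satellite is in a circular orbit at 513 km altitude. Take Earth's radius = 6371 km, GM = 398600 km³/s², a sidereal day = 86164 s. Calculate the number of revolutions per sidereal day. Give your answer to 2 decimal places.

Semi-major axis a = 6371 + 513 = 6884 km. Period T = 2π√(a³/μ) = 2π√(6884³/398600) = 5684.2 s = 94.74 min.
Orbits per sidereal day = 86164 / 5684.2 = 15.158.

15.16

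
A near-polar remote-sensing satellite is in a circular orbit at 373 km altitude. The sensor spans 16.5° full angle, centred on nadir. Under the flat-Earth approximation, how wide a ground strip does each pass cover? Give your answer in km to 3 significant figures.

108 km

Half-angle = 16.5°/2 = 8.25°.
Swath width ≈ 2h·tan(θ/2) = 2 × 373 × tan(8.25°) = 108.2 km.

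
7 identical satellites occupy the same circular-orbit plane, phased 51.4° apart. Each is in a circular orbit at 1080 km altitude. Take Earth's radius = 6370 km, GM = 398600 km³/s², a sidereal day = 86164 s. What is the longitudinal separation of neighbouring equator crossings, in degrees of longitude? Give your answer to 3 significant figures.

Semi-major axis a = 6370 + 1080 = 7450 km. Period T = 2π√(a³/μ) = 2π√(7450³/398600) = 6399.5 s = 106.66 min.
Single-satellite node shift = (6399.5/86164) × 360° = 26.74°.
With 7 satellites evenly phased, successive equator crossings are 26.74/7 = 3.820° apart.

3.82°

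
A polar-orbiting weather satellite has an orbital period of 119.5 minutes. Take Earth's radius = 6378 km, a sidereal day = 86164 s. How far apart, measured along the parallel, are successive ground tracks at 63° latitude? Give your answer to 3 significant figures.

T = 119.5 min = 7170.0 s.
Node shift per orbit = (7170.0/86164) × 360° = 29.96°.
Equatorial spacing = 29.96 × 111.3 km/° = 3335 km.
At 63° latitude, spacing = 3335 × cos(63°) = 1514 km.

1510 km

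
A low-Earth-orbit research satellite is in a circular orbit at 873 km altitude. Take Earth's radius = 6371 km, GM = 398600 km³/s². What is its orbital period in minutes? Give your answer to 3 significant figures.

Semi-major axis a = 6371 + 873 = 7244 km. Period T = 2π√(a³/μ) = 2π√(7244³/398600) = 6135.9 s = 102.27 min.

102 min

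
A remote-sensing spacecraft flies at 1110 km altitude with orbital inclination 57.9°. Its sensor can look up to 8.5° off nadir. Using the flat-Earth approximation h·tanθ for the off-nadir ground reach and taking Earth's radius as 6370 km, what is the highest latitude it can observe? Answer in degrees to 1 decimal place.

For a prograde orbit the ground track reaches latitude ±i = ±57.9°.
Sensor half-swath on the ground ≈ 1110·tan(8.5°) = 166 km = 1.49° of latitude.
Maximum observable latitude ≈ 57.9 + 1.49 = 59.4°.

59.4°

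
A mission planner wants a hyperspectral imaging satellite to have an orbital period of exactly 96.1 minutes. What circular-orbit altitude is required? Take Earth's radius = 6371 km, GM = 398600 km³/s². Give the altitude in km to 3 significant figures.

T = 96.1 min = 5766.0 s.
From T = 2π√(a³/μ): a = (μ T²/4π²)^(1/3) = (398600 × 5766.0² / 4π²)^(1/3) = 6950 km.
Altitude h = a − R = 6950 − 6371 = 579 km.

579 km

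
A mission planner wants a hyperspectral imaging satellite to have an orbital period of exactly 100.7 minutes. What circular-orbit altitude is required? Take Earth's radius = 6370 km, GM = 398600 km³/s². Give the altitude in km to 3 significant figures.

T = 100.7 min = 6042.0 s.
From T = 2π√(a³/μ): a = (μ T²/4π²)^(1/3) = (398600 × 6042.0² / 4π²)^(1/3) = 7170 km.
Altitude h = a − R = 7170 − 6370 = 800 km.

800 km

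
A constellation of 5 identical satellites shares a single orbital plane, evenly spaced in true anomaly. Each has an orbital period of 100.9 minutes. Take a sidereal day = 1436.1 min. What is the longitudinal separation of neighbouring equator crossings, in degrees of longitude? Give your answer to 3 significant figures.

5.06°

T = 100.9 min = 6054.0 s.
Single-satellite node shift = (6054.0/86166) × 360° = 25.29°.
With 5 satellites evenly phased, successive equator crossings are 25.29/5 = 5.059° apart.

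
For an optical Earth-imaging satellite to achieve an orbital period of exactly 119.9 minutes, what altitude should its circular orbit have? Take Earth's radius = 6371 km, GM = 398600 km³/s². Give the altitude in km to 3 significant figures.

1680 km

T = 119.9 min = 7194.0 s.
From T = 2π√(a³/μ): a = (μ T²/4π²)^(1/3) = (398600 × 7194.0² / 4π²)^(1/3) = 8055 km.
Altitude h = a − R = 8055 − 6371 = 1684 km.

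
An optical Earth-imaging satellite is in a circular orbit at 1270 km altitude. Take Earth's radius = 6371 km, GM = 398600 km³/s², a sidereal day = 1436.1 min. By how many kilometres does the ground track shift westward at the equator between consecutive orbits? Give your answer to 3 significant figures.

3090 km

Semi-major axis a = 6371 + 1270 = 7641 km. Period T = 2π√(a³/μ) = 2π√(7641³/398600) = 6647.2 s = 110.79 min.
During one orbit Earth rotates (6647.2 / 86166) × 360° = 27.77°.
At the equator that is 27.77° × (2π·6371/360) km/° = 27.77 × 111.2 = 3088 km.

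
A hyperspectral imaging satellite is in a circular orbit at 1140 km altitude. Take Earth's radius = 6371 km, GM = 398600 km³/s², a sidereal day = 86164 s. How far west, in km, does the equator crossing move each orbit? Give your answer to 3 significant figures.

3010 km

Semi-major axis a = 6371 + 1140 = 7511 km. Period T = 2π√(a³/μ) = 2π√(7511³/398600) = 6478.3 s = 107.97 min.
During one orbit Earth rotates (6478.3 / 86164) × 360° = 27.07°.
At the equator that is 27.07° × (2π·6371/360) km/° = 27.07 × 111.2 = 3010 km.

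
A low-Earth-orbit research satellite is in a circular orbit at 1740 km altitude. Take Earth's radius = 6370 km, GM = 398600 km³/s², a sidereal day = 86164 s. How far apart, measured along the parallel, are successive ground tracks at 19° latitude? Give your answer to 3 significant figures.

3190 km

Semi-major axis a = 6370 + 1740 = 8110 km. Period T = 2π√(a³/μ) = 2π√(8110³/398600) = 7268.5 s = 121.14 min.
Node shift per orbit = (7268.5/86164) × 360° = 30.37°.
Equatorial spacing = 30.37 × 111.2 km/° = 3376 km.
At 19° latitude, spacing = 3376 × cos(19°) = 3192 km.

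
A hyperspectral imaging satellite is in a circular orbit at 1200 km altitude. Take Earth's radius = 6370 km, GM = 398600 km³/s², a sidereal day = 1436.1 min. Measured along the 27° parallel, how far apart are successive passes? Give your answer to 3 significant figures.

2710 km

Semi-major axis a = 6370 + 1200 = 7570 km. Period T = 2π√(a³/μ) = 2π√(7570³/398600) = 6554.7 s = 109.25 min.
Node shift per orbit = (6554.7/86166) × 360° = 27.39°.
Equatorial spacing = 27.39 × 111.2 km/° = 3045 km.
At 27° latitude, spacing = 3045 × cos(27°) = 2713 km.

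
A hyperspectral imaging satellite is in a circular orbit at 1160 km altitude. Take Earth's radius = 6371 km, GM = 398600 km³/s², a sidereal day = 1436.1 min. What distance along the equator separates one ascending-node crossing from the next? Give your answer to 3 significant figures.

3020 km

Semi-major axis a = 6371 + 1160 = 7531 km. Period T = 2π√(a³/μ) = 2π√(7531³/398600) = 6504.1 s = 108.40 min.
During one orbit Earth rotates (6504.1 / 86166) × 360° = 27.17°.
At the equator that is 27.17° × (2π·6371/360) km/° = 27.17 × 111.2 = 3022 km.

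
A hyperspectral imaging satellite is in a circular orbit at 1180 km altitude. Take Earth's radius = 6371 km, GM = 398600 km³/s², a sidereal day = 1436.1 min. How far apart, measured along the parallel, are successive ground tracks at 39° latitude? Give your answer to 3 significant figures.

Semi-major axis a = 6371 + 1180 = 7551 km. Period T = 2π√(a³/μ) = 2π√(7551³/398600) = 6530.1 s = 108.83 min.
Node shift per orbit = (6530.1/86166) × 360° = 27.28°.
Equatorial spacing = 27.28 × 111.2 km/° = 3034 km.
At 39° latitude, spacing = 3034 × cos(39°) = 2358 km.

2360 km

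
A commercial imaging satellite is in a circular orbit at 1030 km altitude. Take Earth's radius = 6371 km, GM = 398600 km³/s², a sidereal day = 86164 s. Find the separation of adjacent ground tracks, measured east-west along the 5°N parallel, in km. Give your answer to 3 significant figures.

Semi-major axis a = 6371 + 1030 = 7401 km. Period T = 2π√(a³/μ) = 2π√(7401³/398600) = 6336.5 s = 105.61 min.
Node shift per orbit = (6336.5/86164) × 360° = 26.47°.
Equatorial spacing = 26.47 × 111.2 km/° = 2944 km.
At 5° latitude, spacing = 2944 × cos(5°) = 2933 km.

2930 km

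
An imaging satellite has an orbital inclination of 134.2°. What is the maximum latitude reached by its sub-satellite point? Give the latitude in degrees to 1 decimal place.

45.8°

Retrograde orbit: the ground track reaches ±(180° − i) = ±(180 − 134.2) = ±45.8°.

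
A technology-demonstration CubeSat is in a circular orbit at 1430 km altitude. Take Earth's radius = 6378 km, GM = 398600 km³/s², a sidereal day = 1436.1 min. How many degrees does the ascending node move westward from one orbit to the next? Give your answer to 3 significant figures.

Semi-major axis a = 6378 + 1430 = 7808 km. Period T = 2π√(a³/μ) = 2π√(7808³/398600) = 6866.3 s = 114.44 min.
During one orbit Earth rotates (6866.3 / 86166) × 360° = 28.69°.

28.7°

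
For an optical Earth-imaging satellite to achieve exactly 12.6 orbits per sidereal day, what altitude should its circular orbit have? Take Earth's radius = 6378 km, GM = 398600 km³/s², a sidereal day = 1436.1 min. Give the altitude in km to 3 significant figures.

Required period T = 86166 / 12.6 = 6838.6 s.
From T = 2π√(a³/μ): a = (μ T²/4π²)^(1/3) = (398600 × 6838.6² / 4π²)^(1/3) = 7787 km.
Altitude h = a − R = 7787 − 6378 = 1409 km.

1410 km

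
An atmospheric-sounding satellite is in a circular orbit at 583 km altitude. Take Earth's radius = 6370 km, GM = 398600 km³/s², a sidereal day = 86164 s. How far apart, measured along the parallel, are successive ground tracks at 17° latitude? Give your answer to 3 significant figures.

Semi-major axis a = 6370 + 583 = 6953 km. Period T = 2π√(a³/μ) = 2π√(6953³/398600) = 5769.9 s = 96.17 min.
Node shift per orbit = (5769.9/86164) × 360° = 24.11°.
Equatorial spacing = 24.11 × 111.2 km/° = 2680 km.
At 17° latitude, spacing = 2680 × cos(17°) = 2563 km.

2560 km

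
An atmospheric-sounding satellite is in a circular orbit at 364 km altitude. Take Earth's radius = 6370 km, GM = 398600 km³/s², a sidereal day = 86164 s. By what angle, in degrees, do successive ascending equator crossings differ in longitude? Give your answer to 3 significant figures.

23.0°

Semi-major axis a = 6370 + 364 = 6734 km. Period T = 2π√(a³/μ) = 2π√(6734³/398600) = 5499.5 s = 91.66 min.
During one orbit Earth rotates (5499.5 / 86164) × 360° = 22.98°.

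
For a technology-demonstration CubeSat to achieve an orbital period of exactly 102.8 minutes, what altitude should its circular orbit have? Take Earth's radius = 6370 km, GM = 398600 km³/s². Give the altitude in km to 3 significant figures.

899 km

T = 102.8 min = 6168.0 s.
From T = 2π√(a³/μ): a = (μ T²/4π²)^(1/3) = (398600 × 6168.0² / 4π²)^(1/3) = 7269 km.
Altitude h = a − R = 7269 − 6370 = 899 km.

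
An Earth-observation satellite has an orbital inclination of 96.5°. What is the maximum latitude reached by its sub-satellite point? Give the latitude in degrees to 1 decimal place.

83.5°

Retrograde orbit: the ground track reaches ±(180° − i) = ±(180 − 96.5) = ±83.5°.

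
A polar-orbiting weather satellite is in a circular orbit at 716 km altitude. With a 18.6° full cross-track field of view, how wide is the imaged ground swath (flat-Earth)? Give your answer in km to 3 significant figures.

234 km

Half-angle = 18.6°/2 = 9.3°.
Swath width ≈ 2h·tan(θ/2) = 2 × 716 × tan(9.3°) = 234.5 km.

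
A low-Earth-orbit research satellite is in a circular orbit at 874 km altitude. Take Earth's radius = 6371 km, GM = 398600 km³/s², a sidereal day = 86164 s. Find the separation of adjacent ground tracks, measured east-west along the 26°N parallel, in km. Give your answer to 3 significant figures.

2560 km

Semi-major axis a = 6371 + 874 = 7245 km. Period T = 2π√(a³/μ) = 2π√(7245³/398600) = 6137.2 s = 102.29 min.
Node shift per orbit = (6137.2/86164) × 360° = 25.64°.
Equatorial spacing = 25.64 × 111.2 km/° = 2851 km.
At 26° latitude, spacing = 2851 × cos(26°) = 2563 km.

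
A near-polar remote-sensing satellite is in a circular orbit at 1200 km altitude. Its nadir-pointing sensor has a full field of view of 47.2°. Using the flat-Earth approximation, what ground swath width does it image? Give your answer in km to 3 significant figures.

1050 km

Half-angle = 47.2°/2 = 23.6°.
Swath width ≈ 2h·tan(θ/2) = 2 × 1200 × tan(23.6°) = 1048.5 km.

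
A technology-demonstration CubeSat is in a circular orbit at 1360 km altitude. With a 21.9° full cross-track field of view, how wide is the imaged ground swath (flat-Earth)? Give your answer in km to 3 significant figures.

Half-angle = 21.9°/2 = 10.95°.
Swath width ≈ 2h·tan(θ/2) = 2 × 1360 × tan(10.95°) = 526.3 km.

526 km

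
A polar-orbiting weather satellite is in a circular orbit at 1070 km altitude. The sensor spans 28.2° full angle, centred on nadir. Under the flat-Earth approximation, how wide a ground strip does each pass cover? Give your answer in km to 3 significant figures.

538 km

Half-angle = 28.2°/2 = 14.1°.
Swath width ≈ 2h·tan(θ/2) = 2 × 1070 × tan(14.1°) = 537.5 km.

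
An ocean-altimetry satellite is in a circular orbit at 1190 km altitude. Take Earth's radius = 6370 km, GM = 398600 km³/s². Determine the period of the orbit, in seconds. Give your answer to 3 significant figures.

Semi-major axis a = 6370 + 1190 = 7560 km. Period T = 2π√(a³/μ) = 2π√(7560³/398600) = 6541.7 s = 109.03 min.

6540 seconds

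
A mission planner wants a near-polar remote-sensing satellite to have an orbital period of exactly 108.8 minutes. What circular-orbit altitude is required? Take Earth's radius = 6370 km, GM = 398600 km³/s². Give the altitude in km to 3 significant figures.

T = 108.8 min = 6528.0 s.
From T = 2π√(a³/μ): a = (μ T²/4π²)^(1/3) = (398600 × 6528.0² / 4π²)^(1/3) = 7549 km.
Altitude h = a − R = 7549 − 6370 = 1179 km.

1180 km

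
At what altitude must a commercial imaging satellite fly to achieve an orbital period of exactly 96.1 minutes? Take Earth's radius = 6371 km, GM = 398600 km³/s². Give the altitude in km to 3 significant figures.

579 km

T = 96.1 min = 5766.0 s.
From T = 2π√(a³/μ): a = (μ T²/4π²)^(1/3) = (398600 × 5766.0² / 4π²)^(1/3) = 6950 km.
Altitude h = a − R = 6950 − 6371 = 579 km.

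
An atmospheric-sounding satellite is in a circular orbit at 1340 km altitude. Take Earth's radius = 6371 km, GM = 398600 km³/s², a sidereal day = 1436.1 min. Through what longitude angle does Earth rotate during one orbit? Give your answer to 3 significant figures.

28.2°

Semi-major axis a = 6371 + 1340 = 7711 km. Period T = 2π√(a³/μ) = 2π√(7711³/398600) = 6738.7 s = 112.31 min.
During one orbit Earth rotates (6738.7 / 86166) × 360° = 28.15°.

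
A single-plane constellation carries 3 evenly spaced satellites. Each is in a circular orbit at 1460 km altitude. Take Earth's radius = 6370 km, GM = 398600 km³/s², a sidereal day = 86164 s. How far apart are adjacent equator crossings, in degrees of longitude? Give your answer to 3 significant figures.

Semi-major axis a = 6370 + 1460 = 7830 km. Period T = 2π√(a³/μ) = 2π√(7830³/398600) = 6895.3 s = 114.92 min.
Single-satellite node shift = (6895.3/86164) × 360° = 28.81°.
With 3 satellites evenly phased, successive equator crossings are 28.81/3 = 9.603° apart.

9.60°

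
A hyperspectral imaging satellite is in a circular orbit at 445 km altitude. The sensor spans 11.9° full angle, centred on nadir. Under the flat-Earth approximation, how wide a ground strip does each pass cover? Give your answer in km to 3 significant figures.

Half-angle = 11.9°/2 = 5.95°.
Swath width ≈ 2h·tan(θ/2) = 2 × 445 × tan(5.95°) = 92.8 km.

92.8 km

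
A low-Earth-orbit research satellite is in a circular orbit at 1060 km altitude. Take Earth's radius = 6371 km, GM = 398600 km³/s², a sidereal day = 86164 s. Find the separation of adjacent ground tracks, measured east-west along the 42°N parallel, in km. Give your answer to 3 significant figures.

Semi-major axis a = 6371 + 1060 = 7431 km. Period T = 2π√(a³/μ) = 2π√(7431³/398600) = 6375.0 s = 106.25 min.
Node shift per orbit = (6375.0/86164) × 360° = 26.64°.
Equatorial spacing = 26.64 × 111.2 km/° = 2962 km.
At 42° latitude, spacing = 2962 × cos(42°) = 2201 km.

2200 km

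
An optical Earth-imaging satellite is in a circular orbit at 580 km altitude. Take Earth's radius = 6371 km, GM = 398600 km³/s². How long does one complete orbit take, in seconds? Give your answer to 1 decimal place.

Semi-major axis a = 6371 + 580 = 6951 km. Period T = 2π√(a³/μ) = 2π√(6951³/398600) = 5767.4 s = 96.12 min.

5767.4 seconds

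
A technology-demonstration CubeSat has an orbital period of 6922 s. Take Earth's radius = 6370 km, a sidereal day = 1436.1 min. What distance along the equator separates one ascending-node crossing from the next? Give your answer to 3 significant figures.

3220 km

During one orbit Earth rotates (6922.0 / 86166) × 360° = 28.92°.
At the equator that is 28.92° × (2π·6370/360) km/° = 28.92 × 111.2 = 3215 km.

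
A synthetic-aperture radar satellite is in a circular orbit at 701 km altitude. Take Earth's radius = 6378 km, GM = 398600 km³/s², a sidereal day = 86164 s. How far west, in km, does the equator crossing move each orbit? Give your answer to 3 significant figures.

Semi-major axis a = 6378 + 701 = 7079 km. Period T = 2π√(a³/μ) = 2π√(7079³/398600) = 5927.5 s = 98.79 min.
During one orbit Earth rotates (5927.5 / 86164) × 360° = 24.77°.
At the equator that is 24.77° × (2π·6378/360) km/° = 24.77 × 111.3 = 2757 km.

2760 km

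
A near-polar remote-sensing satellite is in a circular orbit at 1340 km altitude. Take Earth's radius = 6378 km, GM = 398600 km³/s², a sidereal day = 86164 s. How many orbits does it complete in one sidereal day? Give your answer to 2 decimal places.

Semi-major axis a = 6378 + 1340 = 7718 km. Period T = 2π√(a³/μ) = 2π√(7718³/398600) = 6747.9 s = 112.46 min.
Orbits per sidereal day = 86164 / 6747.9 = 12.769.

12.77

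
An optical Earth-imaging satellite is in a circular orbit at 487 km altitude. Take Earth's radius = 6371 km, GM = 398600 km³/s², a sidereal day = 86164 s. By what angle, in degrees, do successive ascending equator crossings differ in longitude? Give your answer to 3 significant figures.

23.6°

Semi-major axis a = 6371 + 487 = 6858 km. Period T = 2π√(a³/μ) = 2π√(6858³/398600) = 5652.1 s = 94.20 min.
During one orbit Earth rotates (5652.1 / 86164) × 360° = 23.61°.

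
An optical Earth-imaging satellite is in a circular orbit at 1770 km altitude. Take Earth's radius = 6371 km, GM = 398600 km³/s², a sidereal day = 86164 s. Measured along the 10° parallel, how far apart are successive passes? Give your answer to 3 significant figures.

3340 km

Semi-major axis a = 6371 + 1770 = 8141 km. Period T = 2π√(a³/μ) = 2π√(8141³/398600) = 7310.2 s = 121.84 min.
Node shift per orbit = (7310.2/86164) × 360° = 30.54°.
Equatorial spacing = 30.54 × 111.2 km/° = 3396 km.
At 10° latitude, spacing = 3396 × cos(10°) = 3345 km.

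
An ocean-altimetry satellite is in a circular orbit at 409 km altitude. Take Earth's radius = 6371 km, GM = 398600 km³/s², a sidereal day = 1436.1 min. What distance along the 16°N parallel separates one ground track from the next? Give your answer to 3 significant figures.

2480 km

Semi-major axis a = 6371 + 409 = 6780 km. Period T = 2π√(a³/μ) = 2π√(6780³/398600) = 5555.9 s = 92.60 min.
Node shift per orbit = (5555.9/86166) × 360° = 23.21°.
Equatorial spacing = 23.21 × 111.2 km/° = 2581 km.
At 16° latitude, spacing = 2581 × cos(16°) = 2481 km.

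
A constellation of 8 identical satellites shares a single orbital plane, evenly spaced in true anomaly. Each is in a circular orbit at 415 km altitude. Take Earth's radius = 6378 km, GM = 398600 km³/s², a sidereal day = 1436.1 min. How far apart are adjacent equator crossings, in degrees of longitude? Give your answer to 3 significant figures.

2.91°

Semi-major axis a = 6378 + 415 = 6793 km. Period T = 2π√(a³/μ) = 2π√(6793³/398600) = 5571.9 s = 92.87 min.
Single-satellite node shift = (5571.9/86166) × 360° = 23.28°.
With 8 satellites evenly phased, successive equator crossings are 23.28/8 = 2.910° apart.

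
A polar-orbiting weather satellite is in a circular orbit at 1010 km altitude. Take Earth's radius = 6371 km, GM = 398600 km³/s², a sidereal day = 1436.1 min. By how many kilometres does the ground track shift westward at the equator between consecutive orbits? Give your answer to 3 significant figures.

2930 km

Semi-major axis a = 6371 + 1010 = 7381 km. Period T = 2π√(a³/μ) = 2π√(7381³/398600) = 6310.8 s = 105.18 min.
During one orbit Earth rotates (6310.8 / 86166) × 360° = 26.37°.
At the equator that is 26.37° × (2π·6371/360) km/° = 26.37 × 111.2 = 2932 km.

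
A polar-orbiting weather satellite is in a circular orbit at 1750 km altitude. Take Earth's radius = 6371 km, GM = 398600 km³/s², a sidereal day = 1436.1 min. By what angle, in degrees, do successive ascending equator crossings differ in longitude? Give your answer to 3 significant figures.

30.4°

Semi-major axis a = 6371 + 1750 = 8121 km. Period T = 2π√(a³/μ) = 2π√(8121³/398600) = 7283.3 s = 121.39 min.
During one orbit Earth rotates (7283.3 / 86166) × 360° = 30.43°.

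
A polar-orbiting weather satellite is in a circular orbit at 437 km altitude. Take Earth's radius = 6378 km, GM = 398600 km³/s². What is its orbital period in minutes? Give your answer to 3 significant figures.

Semi-major axis a = 6378 + 437 = 6815 km. Period T = 2π√(a³/μ) = 2π√(6815³/398600) = 5599.0 s = 93.32 min.

93.3 min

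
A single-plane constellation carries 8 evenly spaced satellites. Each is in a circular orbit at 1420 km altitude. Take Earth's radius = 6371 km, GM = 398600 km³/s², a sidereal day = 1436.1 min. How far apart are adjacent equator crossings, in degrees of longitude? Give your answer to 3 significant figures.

3.57°

Semi-major axis a = 6371 + 1420 = 7791 km. Period T = 2π√(a³/μ) = 2π√(7791³/398600) = 6843.9 s = 114.06 min.
Single-satellite node shift = (6843.9/86166) × 360° = 28.59°.
With 8 satellites evenly phased, successive equator crossings are 28.59/8 = 3.574° apart.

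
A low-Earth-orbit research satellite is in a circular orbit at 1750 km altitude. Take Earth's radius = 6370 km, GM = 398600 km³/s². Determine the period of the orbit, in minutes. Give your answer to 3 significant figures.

Semi-major axis a = 6370 + 1750 = 8120 km. Period T = 2π√(a³/μ) = 2π√(8120³/398600) = 7281.9 s = 121.37 min.

121 min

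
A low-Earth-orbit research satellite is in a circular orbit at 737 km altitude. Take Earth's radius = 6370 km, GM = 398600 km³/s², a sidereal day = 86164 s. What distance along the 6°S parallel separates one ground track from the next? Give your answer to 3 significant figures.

Semi-major axis a = 6370 + 737 = 7107 km. Period T = 2π√(a³/μ) = 2π√(7107³/398600) = 5962.7 s = 99.38 min.
Node shift per orbit = (5962.7/86164) × 360° = 24.91°.
Equatorial spacing = 24.91 × 111.2 km/° = 2770 km.
At 6° latitude, spacing = 2770 × cos(6°) = 2755 km.

2750 km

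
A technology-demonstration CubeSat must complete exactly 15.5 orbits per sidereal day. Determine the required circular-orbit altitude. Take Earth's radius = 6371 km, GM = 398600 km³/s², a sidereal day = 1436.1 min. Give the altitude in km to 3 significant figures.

Required period T = 86166 / 15.5 = 5559.1 s.
From T = 2π√(a³/μ): a = (μ T²/4π²)^(1/3) = (398600 × 5559.1² / 4π²)^(1/3) = 6783 km.
Altitude h = a − R = 6783 − 6371 = 412 km.

412 km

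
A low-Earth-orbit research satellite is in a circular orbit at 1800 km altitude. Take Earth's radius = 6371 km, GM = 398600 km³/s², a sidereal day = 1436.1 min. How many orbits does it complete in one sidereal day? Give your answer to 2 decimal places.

Semi-major axis a = 6371 + 1800 = 8171 km. Period T = 2π√(a³/μ) = 2π√(8171³/398600) = 7350.6 s = 122.51 min.
Orbits per sidereal day = 86166 / 7350.6 = 11.722.

11.72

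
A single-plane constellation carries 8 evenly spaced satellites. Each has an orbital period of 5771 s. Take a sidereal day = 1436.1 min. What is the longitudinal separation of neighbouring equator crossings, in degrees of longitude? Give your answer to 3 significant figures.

3.01°

Single-satellite node shift = (5771.0/86166) × 360° = 24.11°.
With 8 satellites evenly phased, successive equator crossings are 24.11/8 = 3.014° apart.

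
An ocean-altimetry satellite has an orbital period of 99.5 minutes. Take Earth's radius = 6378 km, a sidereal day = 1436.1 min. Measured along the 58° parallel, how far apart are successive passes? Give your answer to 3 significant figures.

T = 99.5 min = 5970.0 s.
Node shift per orbit = (5970.0/86166) × 360° = 24.94°.
Equatorial spacing = 24.94 × 111.3 km/° = 2777 km.
At 58° latitude, spacing = 2777 × cos(58°) = 1471 km.

1470 km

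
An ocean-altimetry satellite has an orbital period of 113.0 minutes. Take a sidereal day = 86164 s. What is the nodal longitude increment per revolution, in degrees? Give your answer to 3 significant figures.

28.3°

T = 113.0 min = 6780.0 s.
During one orbit Earth rotates (6780.0 / 86164) × 360° = 28.33°.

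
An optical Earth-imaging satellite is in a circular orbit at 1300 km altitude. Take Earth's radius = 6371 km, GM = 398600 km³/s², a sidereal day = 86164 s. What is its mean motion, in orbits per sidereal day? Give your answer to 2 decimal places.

12.89

Semi-major axis a = 6371 + 1300 = 7671 km. Period T = 2π√(a³/μ) = 2π√(7671³/398600) = 6686.4 s = 111.44 min.
Orbits per sidereal day = 86164 / 6686.4 = 12.887.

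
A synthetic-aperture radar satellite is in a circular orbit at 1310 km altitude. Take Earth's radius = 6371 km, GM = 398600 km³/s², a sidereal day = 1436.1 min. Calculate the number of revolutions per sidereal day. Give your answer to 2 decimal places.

12.86

Semi-major axis a = 6371 + 1310 = 7681 km. Period T = 2π√(a³/μ) = 2π√(7681³/398600) = 6699.4 s = 111.66 min.
Orbits per sidereal day = 86166 / 6699.4 = 12.862.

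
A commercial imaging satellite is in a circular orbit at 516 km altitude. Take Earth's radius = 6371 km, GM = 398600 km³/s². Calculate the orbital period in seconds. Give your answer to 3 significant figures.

5690 seconds

Semi-major axis a = 6371 + 516 = 6887 km. Period T = 2π√(a³/μ) = 2π√(6887³/398600) = 5688.0 s = 94.80 min.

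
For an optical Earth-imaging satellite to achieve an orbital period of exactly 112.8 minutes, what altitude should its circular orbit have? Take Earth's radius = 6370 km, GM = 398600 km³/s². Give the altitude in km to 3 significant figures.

T = 112.8 min = 6768.0 s.
From T = 2π√(a³/μ): a = (μ T²/4π²)^(1/3) = (398600 × 6768.0² / 4π²)^(1/3) = 7733 km.
Altitude h = a − R = 7733 − 6370 = 1363 km.

1360 km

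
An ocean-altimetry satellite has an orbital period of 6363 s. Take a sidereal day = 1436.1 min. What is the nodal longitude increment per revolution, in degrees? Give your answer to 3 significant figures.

During one orbit Earth rotates (6363.0 / 86166) × 360° = 26.58°.

26.6°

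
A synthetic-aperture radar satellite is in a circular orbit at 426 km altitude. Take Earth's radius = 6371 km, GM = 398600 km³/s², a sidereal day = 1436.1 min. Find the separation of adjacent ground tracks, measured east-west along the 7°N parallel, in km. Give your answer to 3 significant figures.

2570 km

Semi-major axis a = 6371 + 426 = 6797 km. Period T = 2π√(a³/μ) = 2π√(6797³/398600) = 5576.8 s = 92.95 min.
Node shift per orbit = (5576.8/86166) × 360° = 23.30°.
Equatorial spacing = 23.30 × 111.2 km/° = 2591 km.
At 7° latitude, spacing = 2591 × cos(7°) = 2572 km.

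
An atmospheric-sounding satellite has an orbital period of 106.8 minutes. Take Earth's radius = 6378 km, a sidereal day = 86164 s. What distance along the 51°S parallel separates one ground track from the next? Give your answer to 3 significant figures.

T = 106.8 min = 6408.0 s.
Node shift per orbit = (6408.0/86164) × 360° = 26.77°.
Equatorial spacing = 26.77 × 111.3 km/° = 2980 km.
At 51° latitude, spacing = 2980 × cos(51°) = 1876 km.

1880 km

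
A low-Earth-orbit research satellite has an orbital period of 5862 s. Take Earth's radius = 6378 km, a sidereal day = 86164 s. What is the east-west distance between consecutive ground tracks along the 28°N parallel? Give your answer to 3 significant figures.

2410 km

Node shift per orbit = (5862.0/86164) × 360° = 24.49°.
Equatorial spacing = 24.49 × 111.3 km/° = 2726 km.
At 28° latitude, spacing = 2726 × cos(28°) = 2407 km.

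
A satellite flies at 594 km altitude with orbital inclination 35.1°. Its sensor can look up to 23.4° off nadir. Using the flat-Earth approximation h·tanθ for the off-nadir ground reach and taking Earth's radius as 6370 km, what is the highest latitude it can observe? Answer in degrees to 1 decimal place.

For a prograde orbit the ground track reaches latitude ±i = ±35.1°.
Sensor half-swath on the ground ≈ 594·tan(23.4°) = 257 km = 2.31° of latitude.
Maximum observable latitude ≈ 35.1 + 2.31 = 37.4°.

37.4°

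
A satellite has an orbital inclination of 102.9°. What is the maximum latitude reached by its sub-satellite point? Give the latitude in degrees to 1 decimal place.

77.1°

Retrograde orbit: the ground track reaches ±(180° − i) = ±(180 − 102.9) = ±77.1°.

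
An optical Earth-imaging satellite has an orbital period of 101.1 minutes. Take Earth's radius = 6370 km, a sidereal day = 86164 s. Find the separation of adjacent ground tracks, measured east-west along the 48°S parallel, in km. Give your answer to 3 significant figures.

T = 101.1 min = 6066.0 s.
Node shift per orbit = (6066.0/86164) × 360° = 25.34°.
Equatorial spacing = 25.34 × 111.2 km/° = 2818 km.
At 48° latitude, spacing = 2818 × cos(48°) = 1885 km.

1890 km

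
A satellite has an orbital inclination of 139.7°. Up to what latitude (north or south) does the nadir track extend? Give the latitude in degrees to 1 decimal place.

40.3°

Retrograde orbit: the ground track reaches ±(180° − i) = ±(180 − 139.7) = ±40.3°.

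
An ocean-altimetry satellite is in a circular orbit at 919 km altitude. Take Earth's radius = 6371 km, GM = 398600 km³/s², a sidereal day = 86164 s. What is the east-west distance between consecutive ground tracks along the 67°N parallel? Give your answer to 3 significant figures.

Semi-major axis a = 6371 + 919 = 7290 km. Period T = 2π√(a³/μ) = 2π√(7290³/398600) = 6194.4 s = 103.24 min.
Node shift per orbit = (6194.4/86164) × 360° = 25.88°.
Equatorial spacing = 25.88 × 111.2 km/° = 2878 km.
At 67° latitude, spacing = 2878 × cos(67°) = 1124 km.

1120 km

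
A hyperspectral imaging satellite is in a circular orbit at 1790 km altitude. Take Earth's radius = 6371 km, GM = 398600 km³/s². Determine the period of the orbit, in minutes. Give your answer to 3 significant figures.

122 min

Semi-major axis a = 6371 + 1790 = 8161 km. Period T = 2π√(a³/μ) = 2π√(8161³/398600) = 7337.1 s = 122.29 min.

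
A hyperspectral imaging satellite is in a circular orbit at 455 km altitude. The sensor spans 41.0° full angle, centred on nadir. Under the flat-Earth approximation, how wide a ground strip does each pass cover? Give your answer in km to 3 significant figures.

Half-angle = 41.0°/2 = 20.5°.
Swath width ≈ 2h·tan(θ/2) = 2 × 455 × tan(20.5°) = 340.2 km.

340 km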